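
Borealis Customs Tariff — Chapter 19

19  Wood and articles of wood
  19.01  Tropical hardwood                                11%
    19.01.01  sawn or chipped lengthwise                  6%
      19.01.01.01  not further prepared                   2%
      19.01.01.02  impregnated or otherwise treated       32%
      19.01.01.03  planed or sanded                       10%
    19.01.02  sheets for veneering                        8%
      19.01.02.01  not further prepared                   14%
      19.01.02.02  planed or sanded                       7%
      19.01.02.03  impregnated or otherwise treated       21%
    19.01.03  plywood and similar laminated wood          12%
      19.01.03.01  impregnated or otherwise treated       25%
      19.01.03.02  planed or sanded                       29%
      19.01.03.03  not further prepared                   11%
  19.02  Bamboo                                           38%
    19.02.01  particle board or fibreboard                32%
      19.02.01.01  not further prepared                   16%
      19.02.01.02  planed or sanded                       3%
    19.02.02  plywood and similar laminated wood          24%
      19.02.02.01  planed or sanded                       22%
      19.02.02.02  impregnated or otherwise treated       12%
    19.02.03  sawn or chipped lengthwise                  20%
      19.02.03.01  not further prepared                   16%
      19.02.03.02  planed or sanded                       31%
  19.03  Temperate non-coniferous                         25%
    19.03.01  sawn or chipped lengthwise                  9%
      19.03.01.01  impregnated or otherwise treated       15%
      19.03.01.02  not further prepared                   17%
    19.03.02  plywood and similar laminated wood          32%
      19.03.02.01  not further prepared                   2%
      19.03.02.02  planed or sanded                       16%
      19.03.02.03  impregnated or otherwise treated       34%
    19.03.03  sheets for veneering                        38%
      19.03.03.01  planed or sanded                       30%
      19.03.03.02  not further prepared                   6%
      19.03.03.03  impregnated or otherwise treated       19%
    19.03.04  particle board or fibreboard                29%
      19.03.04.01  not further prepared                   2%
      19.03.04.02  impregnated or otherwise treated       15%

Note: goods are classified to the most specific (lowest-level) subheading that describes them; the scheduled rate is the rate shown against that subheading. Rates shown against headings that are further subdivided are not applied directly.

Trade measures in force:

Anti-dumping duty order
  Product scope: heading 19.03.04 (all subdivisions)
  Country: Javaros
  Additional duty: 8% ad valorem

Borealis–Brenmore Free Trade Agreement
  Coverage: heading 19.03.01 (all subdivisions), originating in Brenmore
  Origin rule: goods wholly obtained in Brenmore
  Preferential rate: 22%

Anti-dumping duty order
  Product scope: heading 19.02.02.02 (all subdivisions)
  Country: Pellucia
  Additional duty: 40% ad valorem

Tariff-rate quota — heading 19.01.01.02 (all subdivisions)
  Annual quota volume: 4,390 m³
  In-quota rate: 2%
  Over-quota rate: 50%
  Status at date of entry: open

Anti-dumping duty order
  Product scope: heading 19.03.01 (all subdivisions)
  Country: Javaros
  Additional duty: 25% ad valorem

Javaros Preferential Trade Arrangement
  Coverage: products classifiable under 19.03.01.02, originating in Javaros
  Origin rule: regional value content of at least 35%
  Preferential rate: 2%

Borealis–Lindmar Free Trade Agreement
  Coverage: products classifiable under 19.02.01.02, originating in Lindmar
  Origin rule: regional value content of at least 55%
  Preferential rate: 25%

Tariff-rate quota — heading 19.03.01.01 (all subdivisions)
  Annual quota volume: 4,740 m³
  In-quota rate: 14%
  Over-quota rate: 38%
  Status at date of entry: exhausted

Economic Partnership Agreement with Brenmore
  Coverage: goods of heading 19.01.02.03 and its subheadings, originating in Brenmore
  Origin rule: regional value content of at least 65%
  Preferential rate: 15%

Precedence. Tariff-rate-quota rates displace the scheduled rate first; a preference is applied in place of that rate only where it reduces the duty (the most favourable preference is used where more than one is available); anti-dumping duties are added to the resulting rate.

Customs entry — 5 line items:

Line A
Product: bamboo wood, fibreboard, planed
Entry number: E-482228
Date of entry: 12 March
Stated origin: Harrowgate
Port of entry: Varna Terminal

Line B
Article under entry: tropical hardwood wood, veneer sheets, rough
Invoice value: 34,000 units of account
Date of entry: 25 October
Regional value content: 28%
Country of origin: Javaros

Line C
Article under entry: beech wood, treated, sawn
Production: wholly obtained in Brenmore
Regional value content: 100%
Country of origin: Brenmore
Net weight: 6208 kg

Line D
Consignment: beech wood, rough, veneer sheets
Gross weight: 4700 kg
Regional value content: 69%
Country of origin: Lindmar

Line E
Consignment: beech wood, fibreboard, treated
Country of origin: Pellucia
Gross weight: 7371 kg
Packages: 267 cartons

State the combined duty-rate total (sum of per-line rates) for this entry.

Line A: bamboo → 19.02; fibreboard → 19.02.01; planed → 19.02.01.02. Scheduled 3%. No special measure applies. → 3%.
Line B: tropical hardwood → 19.01; veneer sheets → 19.01.02; rough → 19.01.02.01. Scheduled 14%. Javaros agreement on 19.03.01.02: 19.01.02.01 not covered. → 14%.
Line C: beech → 19.03; sawn → 19.03.01; treated → 19.03.01.01. Scheduled 15%. quota on 19.03.01.01 exhausted → over-quota 38%; Brenmore agreement on 19.03.01: wholly obtained → 22% available; Brenmore agreement on 19.01.02.03: 19.03.01.01 not covered; preferential 22%. → 22%.
Line D: beech → 19.03; veneer sheets → 19.03.03; rough → 19.03.03.02. Scheduled 6%. Lindmar agreement on 19.02.01.02: 19.03.03.02 not covered. → 6%.
Line E: beech → 19.03; fibreboard → 19.03.04; treated → 19.03.04.02. Scheduled 15%. No special measure applies. → 15%.
Sum: 3% + 14% + 22% + 6% + 15% = 60%.

60%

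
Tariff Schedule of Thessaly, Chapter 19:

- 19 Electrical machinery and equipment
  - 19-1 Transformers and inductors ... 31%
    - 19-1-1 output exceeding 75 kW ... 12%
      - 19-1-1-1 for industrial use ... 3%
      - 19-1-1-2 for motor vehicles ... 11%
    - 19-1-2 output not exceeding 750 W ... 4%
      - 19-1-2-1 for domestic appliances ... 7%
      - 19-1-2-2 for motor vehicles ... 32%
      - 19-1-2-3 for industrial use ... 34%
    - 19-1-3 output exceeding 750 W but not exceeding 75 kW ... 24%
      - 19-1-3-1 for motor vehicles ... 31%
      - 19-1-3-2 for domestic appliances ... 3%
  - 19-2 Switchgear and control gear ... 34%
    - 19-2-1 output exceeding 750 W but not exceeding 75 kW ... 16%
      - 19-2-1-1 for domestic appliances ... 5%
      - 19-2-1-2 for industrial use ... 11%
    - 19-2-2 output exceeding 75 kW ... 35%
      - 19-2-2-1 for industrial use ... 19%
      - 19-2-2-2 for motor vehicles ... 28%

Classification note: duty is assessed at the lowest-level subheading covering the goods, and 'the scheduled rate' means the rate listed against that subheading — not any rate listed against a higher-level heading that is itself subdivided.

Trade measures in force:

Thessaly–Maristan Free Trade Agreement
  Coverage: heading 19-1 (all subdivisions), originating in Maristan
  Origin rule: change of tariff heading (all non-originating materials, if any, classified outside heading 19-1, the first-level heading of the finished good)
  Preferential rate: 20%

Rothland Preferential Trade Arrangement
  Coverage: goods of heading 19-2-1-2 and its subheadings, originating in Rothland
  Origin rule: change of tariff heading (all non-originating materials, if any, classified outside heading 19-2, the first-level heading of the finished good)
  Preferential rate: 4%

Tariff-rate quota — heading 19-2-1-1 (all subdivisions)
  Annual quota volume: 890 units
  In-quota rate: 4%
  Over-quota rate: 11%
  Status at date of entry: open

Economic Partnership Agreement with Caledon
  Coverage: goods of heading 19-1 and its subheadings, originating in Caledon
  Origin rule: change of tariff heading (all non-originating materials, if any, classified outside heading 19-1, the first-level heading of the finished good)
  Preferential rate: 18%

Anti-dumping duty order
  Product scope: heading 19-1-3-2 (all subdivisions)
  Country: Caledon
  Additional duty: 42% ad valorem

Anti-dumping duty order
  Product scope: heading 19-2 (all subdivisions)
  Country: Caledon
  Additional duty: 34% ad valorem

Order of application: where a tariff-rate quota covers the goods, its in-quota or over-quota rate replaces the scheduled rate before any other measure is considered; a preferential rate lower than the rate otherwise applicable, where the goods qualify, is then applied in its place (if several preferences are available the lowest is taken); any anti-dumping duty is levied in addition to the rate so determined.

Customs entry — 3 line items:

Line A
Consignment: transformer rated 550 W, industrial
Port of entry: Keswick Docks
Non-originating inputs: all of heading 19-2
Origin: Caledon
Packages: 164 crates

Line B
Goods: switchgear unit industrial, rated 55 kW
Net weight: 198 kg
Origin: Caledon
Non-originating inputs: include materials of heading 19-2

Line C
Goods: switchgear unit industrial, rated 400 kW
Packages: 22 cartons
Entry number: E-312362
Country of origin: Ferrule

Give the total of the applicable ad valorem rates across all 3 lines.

Line A: transformer → 19-1; rated 550 W → 19-1-2; industrial → 19-1-2-3. Scheduled 34%. Caledon agreement on 19-1: CTH met → 18% available; preferential 18%. → 18%.
Line B: switchgear unit → 19-2; rated 55 kW → 19-2-1; industrial → 19-2-1-2. Scheduled 11%. Caledon agreement on 19-1: 19-2-1-2 not covered; anti-dumping (Caledon, 19-2): +34%; total 11% + 34% = 45%. → 45%.
Line C: switchgear unit → 19-2; rated 400 kW → 19-2-2; industrial → 19-2-2-1. Scheduled 19%. No special measure applies. → 19%.
Sum: 18% + 45% + 19% = 82%.

82%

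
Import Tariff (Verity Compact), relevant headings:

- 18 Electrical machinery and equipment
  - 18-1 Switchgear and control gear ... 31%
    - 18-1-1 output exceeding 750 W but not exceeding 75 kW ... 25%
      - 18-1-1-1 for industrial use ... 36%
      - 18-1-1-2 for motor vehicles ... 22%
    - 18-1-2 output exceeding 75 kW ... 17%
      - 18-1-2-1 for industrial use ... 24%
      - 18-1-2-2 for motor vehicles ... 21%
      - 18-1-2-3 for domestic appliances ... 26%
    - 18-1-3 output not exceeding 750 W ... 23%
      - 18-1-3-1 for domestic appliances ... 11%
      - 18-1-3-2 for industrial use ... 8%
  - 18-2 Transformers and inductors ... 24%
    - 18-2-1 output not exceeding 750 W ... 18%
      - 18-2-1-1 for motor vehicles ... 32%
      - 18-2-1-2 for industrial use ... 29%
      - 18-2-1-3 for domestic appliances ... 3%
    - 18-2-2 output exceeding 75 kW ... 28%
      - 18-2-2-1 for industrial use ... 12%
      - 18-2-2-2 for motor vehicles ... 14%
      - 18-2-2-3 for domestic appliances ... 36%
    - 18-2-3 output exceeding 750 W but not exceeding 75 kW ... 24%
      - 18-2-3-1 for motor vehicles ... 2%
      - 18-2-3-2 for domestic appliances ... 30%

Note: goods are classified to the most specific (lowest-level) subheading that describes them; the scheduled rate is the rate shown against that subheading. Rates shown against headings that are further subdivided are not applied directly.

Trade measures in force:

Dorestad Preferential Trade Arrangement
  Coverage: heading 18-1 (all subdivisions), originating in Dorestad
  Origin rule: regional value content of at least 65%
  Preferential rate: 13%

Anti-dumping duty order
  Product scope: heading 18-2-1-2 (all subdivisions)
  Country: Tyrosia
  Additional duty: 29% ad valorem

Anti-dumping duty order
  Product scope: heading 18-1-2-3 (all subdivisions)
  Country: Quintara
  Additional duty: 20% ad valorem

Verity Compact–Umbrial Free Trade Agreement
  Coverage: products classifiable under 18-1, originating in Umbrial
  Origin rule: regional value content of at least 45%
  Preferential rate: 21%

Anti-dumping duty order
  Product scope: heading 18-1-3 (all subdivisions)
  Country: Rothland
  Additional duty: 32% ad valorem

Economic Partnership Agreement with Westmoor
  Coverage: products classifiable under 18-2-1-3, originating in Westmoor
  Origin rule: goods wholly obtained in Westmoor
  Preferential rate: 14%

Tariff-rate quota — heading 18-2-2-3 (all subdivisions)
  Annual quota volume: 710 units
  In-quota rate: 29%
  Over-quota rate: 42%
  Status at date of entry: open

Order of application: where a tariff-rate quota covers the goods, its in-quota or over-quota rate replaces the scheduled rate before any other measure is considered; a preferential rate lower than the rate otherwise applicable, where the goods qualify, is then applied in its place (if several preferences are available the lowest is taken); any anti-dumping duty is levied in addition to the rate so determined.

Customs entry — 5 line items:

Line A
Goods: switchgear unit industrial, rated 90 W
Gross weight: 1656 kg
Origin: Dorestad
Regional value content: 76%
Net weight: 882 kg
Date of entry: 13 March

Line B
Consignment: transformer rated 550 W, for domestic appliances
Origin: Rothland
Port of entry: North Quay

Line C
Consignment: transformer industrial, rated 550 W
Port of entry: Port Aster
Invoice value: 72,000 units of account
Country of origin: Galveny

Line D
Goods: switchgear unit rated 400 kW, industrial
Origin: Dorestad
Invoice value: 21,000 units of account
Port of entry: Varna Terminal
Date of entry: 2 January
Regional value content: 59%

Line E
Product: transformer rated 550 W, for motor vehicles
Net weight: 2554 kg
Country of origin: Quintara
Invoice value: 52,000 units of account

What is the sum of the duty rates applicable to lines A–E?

96%

Line A: switchgear unit → 18-1; rated 90 W → 18-1-3; industrial → 18-1-3-2. Scheduled 8%. Dorestad agreement on 18-1: RVC ≥ 65% → 13% available; preference 13% not lower than 8% → no reduction. → 8%.
Line B: transformer → 18-2; rated 550 W → 18-2-1; for domestic appliances → 18-2-1-3. Scheduled 3%. No special measure applies. → 3%.
Line C: transformer → 18-2; rated 550 W → 18-2-1; industrial → 18-2-1-2. Scheduled 29%. No special measure applies. → 29%.
Line D: switchgear unit → 18-1; rated 400 kW → 18-1-2; industrial → 18-1-2-1. Scheduled 24%. Dorestad agreement on 18-1: RVC < 65%. → 24%.
Line E: transformer → 18-2; rated 550 W → 18-2-1; for motor vehicles → 18-2-1-1. Scheduled 32%. No special measure applies. → 32%.
Sum: 8% + 3% + 29% + 24% + 32% = 96%.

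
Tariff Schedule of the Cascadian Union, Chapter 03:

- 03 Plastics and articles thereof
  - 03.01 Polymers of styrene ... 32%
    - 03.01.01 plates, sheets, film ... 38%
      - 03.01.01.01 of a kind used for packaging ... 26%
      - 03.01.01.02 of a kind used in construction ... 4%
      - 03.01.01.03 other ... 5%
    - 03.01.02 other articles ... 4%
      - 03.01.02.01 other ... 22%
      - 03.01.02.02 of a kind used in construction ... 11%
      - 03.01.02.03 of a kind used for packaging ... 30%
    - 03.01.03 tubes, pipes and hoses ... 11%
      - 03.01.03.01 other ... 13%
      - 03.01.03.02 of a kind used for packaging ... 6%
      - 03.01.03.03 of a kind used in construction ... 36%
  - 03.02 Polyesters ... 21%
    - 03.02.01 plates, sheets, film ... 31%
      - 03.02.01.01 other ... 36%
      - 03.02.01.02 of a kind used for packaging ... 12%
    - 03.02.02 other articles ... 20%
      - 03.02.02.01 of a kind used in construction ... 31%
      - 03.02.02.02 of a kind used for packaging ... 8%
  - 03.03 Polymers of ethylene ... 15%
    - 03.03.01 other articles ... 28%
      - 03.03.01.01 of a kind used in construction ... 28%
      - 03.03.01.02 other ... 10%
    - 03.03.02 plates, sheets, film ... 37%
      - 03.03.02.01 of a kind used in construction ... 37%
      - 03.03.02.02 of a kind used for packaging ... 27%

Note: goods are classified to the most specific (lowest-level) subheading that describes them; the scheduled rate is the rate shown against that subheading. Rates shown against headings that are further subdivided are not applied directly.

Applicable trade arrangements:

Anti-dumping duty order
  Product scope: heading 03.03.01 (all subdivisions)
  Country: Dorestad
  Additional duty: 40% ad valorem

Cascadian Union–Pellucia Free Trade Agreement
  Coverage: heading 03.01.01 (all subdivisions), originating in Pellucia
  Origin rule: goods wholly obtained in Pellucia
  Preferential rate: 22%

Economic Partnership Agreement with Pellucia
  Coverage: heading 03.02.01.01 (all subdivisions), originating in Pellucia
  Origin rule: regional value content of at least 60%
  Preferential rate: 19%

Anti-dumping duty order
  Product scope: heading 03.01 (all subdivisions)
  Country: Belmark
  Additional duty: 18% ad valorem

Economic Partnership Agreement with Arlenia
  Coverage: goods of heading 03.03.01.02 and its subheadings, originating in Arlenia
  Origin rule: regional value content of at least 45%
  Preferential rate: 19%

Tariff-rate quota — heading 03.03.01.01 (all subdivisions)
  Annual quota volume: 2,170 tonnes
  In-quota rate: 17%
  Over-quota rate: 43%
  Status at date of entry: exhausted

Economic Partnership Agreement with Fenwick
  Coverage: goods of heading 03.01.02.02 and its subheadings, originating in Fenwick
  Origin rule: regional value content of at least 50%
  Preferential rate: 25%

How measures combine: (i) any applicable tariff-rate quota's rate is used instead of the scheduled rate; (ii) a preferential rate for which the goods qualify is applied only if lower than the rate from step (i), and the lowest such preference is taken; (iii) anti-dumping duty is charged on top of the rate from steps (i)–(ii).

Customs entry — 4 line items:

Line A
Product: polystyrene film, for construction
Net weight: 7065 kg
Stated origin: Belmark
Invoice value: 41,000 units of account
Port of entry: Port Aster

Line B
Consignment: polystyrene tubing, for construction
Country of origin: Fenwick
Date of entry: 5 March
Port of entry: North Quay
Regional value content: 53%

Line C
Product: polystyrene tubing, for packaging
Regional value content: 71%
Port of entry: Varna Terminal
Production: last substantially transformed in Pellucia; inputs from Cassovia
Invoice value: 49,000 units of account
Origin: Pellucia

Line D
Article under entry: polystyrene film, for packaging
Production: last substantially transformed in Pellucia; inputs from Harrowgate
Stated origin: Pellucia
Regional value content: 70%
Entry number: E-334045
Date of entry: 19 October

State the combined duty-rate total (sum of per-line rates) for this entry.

Line A: polystyrene → 03.01; film → 03.01.01; for construction → 03.01.01.02. Scheduled 4%. anti-dumping (Belmark, 03.01): +18%; total 4% + 18% = 22%. → 22%.
Line B: polystyrene → 03.01; tubing → 03.01.03; for construction → 03.01.03.03. Scheduled 36%. Fenwick agreement on 03.01.02.02: 03.01.03.03 not covered. → 36%.
Line C: polystyrene → 03.01; tubing → 03.01.03; for packaging → 03.01.03.02. Scheduled 6%. Pellucia agreement on 03.01.01: 03.01.03.02 not covered; Pellucia agreement on 03.02.01.01: 03.01.03.02 not covered. → 6%.
Line D: polystyrene → 03.01; film → 03.01.01; for packaging → 03.01.01.01. Scheduled 26%. Pellucia agreement on 03.01.01: not wholly obtained; Pellucia agreement on 03.02.01.01: 03.01.01.01 not covered. → 26%.
Sum: 22% + 36% + 6% + 26% = 90%.

90%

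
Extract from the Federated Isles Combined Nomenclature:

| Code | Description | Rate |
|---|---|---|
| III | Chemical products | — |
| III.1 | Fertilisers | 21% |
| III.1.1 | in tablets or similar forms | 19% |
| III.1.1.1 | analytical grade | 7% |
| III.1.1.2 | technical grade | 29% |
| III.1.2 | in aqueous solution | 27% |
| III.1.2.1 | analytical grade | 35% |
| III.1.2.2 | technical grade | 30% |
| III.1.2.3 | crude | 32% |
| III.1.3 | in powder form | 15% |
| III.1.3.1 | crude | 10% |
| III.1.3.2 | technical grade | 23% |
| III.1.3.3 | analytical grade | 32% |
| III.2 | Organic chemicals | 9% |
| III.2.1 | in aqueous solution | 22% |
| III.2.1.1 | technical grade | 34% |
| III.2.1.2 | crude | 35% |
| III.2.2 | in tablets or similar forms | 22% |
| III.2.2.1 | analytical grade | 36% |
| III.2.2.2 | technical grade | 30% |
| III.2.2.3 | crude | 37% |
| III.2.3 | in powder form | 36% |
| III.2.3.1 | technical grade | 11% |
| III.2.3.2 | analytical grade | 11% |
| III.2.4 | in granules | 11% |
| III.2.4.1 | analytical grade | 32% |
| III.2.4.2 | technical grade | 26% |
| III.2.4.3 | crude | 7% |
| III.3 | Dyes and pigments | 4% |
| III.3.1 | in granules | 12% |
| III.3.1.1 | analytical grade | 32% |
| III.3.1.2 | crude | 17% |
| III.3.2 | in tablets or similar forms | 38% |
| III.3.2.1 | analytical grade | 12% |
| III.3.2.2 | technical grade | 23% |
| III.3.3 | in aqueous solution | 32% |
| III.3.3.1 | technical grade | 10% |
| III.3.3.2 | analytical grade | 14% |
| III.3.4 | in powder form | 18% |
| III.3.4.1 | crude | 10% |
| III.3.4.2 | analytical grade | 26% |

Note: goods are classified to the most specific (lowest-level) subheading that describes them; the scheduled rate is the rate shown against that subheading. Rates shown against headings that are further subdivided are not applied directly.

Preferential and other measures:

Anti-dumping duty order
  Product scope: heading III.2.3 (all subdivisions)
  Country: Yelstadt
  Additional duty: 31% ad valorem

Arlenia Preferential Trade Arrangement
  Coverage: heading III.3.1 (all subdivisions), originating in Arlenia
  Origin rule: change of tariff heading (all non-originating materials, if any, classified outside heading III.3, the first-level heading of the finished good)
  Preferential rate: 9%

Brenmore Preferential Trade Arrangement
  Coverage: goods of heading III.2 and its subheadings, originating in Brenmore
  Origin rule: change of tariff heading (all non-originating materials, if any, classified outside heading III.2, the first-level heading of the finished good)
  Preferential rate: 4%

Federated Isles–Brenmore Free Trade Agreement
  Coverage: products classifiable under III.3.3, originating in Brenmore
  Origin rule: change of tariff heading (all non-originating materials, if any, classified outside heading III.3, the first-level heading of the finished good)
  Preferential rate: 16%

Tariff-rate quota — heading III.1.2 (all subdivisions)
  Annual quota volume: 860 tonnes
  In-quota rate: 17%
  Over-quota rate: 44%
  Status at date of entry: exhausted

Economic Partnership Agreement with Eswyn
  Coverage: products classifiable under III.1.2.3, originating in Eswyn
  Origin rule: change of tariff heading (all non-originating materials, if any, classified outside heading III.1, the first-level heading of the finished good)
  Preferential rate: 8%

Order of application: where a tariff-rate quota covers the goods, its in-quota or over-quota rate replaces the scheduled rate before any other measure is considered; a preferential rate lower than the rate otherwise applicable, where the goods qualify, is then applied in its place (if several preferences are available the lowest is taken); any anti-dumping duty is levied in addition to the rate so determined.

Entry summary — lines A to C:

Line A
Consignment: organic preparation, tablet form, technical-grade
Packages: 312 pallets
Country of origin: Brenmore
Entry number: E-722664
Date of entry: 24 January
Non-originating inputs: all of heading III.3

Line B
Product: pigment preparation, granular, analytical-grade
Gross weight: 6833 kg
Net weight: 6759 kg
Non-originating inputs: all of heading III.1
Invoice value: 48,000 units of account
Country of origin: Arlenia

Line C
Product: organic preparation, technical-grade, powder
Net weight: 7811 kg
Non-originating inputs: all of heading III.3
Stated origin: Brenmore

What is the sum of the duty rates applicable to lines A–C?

17%

Line A: organic → III.2; tablet form → III.2.2; technical-grade → III.2.2.2. Scheduled 30%. Brenmore agreement on III.2: CTH met → 4% available; Brenmore agreement on III.3.3: III.2.2.2 not covered; preferential 4%. → 4%.
Line B: pigment → III.3; granular → III.3.1; analytical-grade → III.3.1.1. Scheduled 32%. Arlenia agreement on III.3.1: CTH met → 9% available; preferential 9%. → 9%.
Line C: organic → III.2; powder → III.2.3; technical-grade → III.2.3.1. Scheduled 11%. Brenmore agreement on III.2: CTH met → 4% available; Brenmore agreement on III.3.3: III.2.3.1 not covered; preferential 4%. → 4%.
Sum: 4% + 9% + 4% = 17%.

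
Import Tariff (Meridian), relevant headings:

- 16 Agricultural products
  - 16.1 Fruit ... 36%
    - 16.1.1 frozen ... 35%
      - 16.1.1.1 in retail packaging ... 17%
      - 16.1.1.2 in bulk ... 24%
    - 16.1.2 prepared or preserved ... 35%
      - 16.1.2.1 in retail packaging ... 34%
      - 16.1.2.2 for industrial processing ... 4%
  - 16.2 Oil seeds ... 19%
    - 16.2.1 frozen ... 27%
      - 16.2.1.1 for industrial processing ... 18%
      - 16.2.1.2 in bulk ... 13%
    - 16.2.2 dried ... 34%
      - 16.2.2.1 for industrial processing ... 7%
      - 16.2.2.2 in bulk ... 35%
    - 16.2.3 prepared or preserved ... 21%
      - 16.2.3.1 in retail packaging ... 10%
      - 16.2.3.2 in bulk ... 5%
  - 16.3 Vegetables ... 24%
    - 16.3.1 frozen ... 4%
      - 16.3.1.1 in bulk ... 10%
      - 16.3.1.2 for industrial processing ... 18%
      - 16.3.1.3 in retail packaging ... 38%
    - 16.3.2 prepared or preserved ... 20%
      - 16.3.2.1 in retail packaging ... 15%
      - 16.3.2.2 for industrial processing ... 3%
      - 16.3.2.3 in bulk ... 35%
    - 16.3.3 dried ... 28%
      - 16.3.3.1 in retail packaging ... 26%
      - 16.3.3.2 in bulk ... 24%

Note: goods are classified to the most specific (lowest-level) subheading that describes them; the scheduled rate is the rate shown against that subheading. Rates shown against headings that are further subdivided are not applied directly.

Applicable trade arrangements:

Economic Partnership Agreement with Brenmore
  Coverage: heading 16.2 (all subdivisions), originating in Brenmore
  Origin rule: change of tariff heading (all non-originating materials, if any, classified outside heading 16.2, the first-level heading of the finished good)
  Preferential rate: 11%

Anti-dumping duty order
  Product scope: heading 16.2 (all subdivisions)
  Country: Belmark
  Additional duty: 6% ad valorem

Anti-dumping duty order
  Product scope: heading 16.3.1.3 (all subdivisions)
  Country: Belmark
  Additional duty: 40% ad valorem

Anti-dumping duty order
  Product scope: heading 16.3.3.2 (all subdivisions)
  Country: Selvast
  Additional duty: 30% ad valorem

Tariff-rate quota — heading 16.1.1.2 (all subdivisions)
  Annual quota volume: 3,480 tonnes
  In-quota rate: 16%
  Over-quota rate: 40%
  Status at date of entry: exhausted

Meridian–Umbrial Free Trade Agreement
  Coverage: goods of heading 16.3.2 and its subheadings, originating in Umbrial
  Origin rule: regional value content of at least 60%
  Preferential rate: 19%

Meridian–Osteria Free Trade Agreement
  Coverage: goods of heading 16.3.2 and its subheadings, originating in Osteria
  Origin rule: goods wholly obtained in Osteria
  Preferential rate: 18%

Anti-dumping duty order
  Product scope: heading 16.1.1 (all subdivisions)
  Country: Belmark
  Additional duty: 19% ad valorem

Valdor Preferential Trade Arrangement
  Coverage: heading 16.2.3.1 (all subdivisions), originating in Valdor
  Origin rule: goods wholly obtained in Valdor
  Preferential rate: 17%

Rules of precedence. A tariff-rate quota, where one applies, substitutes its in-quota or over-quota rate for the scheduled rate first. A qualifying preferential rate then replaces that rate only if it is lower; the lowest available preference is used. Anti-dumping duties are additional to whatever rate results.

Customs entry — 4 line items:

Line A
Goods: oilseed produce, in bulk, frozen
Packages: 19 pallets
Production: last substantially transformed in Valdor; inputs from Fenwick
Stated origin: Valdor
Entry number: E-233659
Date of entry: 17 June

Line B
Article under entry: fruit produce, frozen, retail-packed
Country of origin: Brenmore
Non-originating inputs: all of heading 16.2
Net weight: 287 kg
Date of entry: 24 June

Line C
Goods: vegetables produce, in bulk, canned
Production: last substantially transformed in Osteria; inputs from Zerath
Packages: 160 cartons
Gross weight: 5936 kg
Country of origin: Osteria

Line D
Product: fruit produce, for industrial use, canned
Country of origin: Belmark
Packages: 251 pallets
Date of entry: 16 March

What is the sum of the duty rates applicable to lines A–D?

Line A: oilseed → 16.2; frozen → 16.2.1; in bulk → 16.2.1.2. Scheduled 13%. Valdor agreement on 16.2.3.1: 16.2.1.2 not covered. → 13%.
Line B: fruit → 16.1; frozen → 16.1.1; retail-packed → 16.1.1.1. Scheduled 17%. Brenmore agreement on 16.2: 16.1.1.1 not covered. → 17%.
Line C: vegetables → 16.3; canned → 16.3.2; in bulk → 16.3.2.3. Scheduled 35%. Osteria agreement on 16.3.2: not wholly obtained. → 35%.
Line D: fruit → 16.1; canned → 16.1.2; for industrial use → 16.1.2.2. Scheduled 4%. No special measure applies. → 4%.
Sum: 13% + 17% + 35% + 4% = 69%.

69%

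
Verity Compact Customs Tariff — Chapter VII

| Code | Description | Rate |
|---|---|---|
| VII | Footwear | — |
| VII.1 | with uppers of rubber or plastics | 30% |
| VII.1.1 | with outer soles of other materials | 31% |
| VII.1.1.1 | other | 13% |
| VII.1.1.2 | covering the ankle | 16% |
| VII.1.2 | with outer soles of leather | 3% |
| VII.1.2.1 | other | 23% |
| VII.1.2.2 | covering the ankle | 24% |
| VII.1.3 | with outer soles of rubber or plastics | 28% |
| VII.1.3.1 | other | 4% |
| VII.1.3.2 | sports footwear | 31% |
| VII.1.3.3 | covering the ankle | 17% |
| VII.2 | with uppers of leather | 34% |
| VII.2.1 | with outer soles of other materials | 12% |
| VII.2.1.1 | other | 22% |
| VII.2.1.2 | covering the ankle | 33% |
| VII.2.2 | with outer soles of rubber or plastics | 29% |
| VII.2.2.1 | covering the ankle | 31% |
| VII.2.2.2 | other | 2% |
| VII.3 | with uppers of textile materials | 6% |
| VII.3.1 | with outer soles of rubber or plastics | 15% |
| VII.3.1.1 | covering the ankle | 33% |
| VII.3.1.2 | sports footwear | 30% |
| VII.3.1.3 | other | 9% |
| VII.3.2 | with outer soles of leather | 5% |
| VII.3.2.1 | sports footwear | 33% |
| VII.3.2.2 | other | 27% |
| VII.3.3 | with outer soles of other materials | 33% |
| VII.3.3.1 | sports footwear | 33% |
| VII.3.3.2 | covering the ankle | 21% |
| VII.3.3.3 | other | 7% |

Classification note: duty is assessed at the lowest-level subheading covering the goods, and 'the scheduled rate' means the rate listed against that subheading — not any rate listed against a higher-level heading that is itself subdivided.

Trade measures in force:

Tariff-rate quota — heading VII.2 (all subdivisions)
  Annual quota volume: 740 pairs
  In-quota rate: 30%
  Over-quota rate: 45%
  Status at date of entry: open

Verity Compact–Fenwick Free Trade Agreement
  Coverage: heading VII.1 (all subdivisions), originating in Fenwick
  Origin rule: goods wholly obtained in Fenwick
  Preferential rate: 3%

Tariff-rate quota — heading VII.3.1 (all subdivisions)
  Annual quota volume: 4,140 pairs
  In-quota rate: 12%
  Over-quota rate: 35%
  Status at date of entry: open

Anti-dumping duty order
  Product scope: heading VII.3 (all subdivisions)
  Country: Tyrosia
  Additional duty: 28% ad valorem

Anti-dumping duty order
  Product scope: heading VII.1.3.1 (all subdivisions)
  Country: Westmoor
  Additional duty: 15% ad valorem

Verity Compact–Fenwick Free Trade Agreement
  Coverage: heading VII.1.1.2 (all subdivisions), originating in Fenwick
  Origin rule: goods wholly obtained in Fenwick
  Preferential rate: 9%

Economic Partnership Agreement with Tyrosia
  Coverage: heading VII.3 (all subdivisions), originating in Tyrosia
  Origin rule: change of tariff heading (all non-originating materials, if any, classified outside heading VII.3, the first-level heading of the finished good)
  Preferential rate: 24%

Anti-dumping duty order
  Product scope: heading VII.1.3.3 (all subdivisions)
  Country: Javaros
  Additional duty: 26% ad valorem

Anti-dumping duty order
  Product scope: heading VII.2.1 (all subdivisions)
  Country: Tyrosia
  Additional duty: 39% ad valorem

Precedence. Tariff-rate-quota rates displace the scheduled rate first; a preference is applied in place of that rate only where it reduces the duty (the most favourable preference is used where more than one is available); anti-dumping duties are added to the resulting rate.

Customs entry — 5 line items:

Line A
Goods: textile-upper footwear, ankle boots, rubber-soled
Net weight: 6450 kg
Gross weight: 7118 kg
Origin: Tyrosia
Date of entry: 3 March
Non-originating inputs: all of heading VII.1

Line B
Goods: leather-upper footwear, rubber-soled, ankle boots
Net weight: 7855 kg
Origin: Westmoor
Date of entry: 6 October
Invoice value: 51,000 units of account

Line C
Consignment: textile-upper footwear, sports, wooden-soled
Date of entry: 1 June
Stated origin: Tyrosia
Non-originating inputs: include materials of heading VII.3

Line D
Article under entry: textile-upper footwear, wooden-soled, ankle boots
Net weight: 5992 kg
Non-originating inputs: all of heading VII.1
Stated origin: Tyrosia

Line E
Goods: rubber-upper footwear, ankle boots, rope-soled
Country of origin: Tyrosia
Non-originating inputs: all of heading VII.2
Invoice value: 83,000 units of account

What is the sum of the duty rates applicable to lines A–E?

196%

Line A: textile-upper → VII.3; rubber-soled → VII.3.1; ankle boots → VII.3.1.1. Scheduled 33%. quota on VII.3.1 open → in-quota 12%; Tyrosia agreement on VII.3: CTH met → 24% available; preference 24% not lower than 12% → no reduction; anti-dumping (Tyrosia, VII.3): +28%; total 12% + 28% = 40%. → 40%.
Line B: leather-upper → VII.2; rubber-soled → VII.2.2; ankle boots → VII.2.2.1. Scheduled 31%. quota on VII.2 open → in-quota 30%. → 30%.
Line C: textile-upper → VII.3; wooden-soled → VII.3.3; sports → VII.3.3.1. Scheduled 33%. Tyrosia agreement on VII.3: CTH not met; anti-dumping (Tyrosia, VII.3): +28%; total 33% + 28% = 61%. → 61%.
Line D: textile-upper → VII.3; wooden-soled → VII.3.3; ankle boots → VII.3.3.2. Scheduled 21%. Tyrosia agreement on VII.3: CTH met → 24% available; preference 24% not lower than 21% → no reduction; anti-dumping (Tyrosia, VII.3): +28%; total 21% + 28% = 49%. → 49%.
Line E: rubber-upper → VII.1; rope-soled → VII.1.1; ankle boots → VII.1.1.2. Scheduled 16%. Tyrosia agreement on VII.3: VII.1.1.2 not covered. → 16%.
Sum: 40% + 30% + 61% + 49% + 16% = 196%.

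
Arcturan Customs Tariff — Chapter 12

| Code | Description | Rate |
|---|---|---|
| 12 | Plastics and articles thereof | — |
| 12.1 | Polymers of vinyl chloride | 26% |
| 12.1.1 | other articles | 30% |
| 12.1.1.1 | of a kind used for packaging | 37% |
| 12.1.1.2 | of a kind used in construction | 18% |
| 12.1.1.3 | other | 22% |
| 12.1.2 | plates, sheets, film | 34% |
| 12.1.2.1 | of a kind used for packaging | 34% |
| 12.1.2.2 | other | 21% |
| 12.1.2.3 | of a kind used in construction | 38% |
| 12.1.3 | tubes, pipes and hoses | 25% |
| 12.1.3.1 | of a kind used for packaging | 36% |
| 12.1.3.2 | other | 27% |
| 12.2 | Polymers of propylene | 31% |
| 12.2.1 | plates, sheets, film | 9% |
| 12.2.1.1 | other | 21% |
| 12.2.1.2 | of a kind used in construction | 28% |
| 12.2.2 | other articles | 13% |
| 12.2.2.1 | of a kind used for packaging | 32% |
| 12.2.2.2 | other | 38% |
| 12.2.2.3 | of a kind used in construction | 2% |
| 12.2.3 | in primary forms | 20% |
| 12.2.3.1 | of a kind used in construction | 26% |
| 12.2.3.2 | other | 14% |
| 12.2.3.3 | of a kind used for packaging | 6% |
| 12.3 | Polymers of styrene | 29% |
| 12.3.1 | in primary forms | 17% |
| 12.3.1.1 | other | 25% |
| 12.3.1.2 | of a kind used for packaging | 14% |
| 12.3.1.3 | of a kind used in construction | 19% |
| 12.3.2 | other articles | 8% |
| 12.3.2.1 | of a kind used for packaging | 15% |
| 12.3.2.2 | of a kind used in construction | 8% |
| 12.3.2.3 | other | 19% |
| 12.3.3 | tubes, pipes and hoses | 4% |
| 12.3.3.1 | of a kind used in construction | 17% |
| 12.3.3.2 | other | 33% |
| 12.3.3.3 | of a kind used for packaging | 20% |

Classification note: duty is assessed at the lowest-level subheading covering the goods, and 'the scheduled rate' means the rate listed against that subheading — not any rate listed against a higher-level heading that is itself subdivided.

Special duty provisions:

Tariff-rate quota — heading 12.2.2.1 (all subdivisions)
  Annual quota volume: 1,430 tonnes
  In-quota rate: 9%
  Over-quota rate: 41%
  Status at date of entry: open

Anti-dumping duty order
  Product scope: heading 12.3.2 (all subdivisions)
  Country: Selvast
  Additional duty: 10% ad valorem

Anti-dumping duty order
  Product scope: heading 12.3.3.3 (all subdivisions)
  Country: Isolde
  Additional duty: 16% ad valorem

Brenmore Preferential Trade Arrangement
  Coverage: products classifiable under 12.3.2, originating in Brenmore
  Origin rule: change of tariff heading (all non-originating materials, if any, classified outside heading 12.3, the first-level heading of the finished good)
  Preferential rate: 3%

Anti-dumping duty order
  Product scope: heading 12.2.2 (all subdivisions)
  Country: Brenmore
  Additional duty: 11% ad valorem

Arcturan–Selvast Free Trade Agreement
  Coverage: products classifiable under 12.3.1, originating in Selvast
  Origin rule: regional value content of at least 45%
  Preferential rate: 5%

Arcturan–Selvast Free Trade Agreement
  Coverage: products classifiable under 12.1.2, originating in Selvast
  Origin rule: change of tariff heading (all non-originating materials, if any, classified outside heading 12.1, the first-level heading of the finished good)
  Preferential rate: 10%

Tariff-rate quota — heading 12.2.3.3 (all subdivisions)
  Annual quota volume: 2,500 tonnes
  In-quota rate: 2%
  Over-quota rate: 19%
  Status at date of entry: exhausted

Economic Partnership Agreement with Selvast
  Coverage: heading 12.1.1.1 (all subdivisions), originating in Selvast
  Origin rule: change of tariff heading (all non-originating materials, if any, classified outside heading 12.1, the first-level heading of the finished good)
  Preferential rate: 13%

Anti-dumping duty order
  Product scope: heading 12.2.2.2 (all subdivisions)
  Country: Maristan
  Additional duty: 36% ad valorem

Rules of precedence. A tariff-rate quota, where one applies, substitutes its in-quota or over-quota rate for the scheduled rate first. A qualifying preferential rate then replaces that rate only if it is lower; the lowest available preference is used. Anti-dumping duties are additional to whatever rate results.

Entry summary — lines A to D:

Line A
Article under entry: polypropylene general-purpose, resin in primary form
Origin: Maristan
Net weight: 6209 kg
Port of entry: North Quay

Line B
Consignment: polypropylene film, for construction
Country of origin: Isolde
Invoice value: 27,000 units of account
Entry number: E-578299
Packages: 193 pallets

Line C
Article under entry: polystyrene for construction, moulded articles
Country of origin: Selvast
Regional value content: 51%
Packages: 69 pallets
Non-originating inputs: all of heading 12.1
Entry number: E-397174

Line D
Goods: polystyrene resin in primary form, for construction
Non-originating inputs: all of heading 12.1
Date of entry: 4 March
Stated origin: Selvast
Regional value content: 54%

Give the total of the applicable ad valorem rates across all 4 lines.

65%

Line A: polypropylene → 12.2; resin in primary form → 12.2.3; general-purpose → 12.2.3.2. Scheduled 14%. No special measure applies. → 14%.
Line B: polypropylene → 12.2; film → 12.2.1; for construction → 12.2.1.2. Scheduled 28%. No special measure applies. → 28%.
Line C: polystyrene → 12.3; moulded articles → 12.3.2; for construction → 12.3.2.2. Scheduled 8%. Selvast agreement on 12.3.1: 12.3.2.2 not covered; Selvast agreement on 12.1.2: 12.3.2.2 not covered; Selvast agreement on 12.1.1.1: 12.3.2.2 not covered; anti-dumping (Selvast, 12.3.2): +10%; total 8% + 10% = 18%. → 18%.
Line D: polystyrene → 12.3; resin in primary form → 12.3.1; for construction → 12.3.1.3. Scheduled 19%. Selvast agreement on 12.3.1: RVC ≥ 45% → 5% available; Selvast agreement on 12.1.2: 12.3.1.3 not covered; Selvast agreement on 12.1.1.1: 12.3.1.3 not covered; preferential 5%. → 5%.
Sum: 14% + 28% + 18% + 5% = 65%.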